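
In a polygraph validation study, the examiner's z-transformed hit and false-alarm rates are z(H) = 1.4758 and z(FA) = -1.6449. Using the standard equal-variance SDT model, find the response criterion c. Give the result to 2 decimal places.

c = −½·[z(H) + z(FA)] = −½·(1.4758 + (-1.6449)) = 0.08455
c > 0: the examiner has a conservative response bias.

c = 0.08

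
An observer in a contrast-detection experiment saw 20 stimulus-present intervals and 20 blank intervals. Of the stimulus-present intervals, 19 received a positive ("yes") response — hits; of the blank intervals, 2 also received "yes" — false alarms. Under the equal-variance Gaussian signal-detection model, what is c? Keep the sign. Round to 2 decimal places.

c = -0.18

H = 19/20 = 0.9500
FA = 2/20 = 0.1000
Φ⁻¹(0.9500) = 1.6449, Φ⁻¹(0.1000) = -1.2816
c = −½·[z(H) + z(FA)] = −0.5 × (1.6449 + (-1.2816)) = -0.18165
c < 0: the observer has a liberal response bias.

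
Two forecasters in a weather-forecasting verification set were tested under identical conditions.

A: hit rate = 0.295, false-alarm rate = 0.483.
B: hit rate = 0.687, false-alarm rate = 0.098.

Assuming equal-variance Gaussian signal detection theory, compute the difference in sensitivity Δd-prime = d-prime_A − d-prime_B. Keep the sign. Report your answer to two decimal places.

A: z(0.295) = -0.539, z(0.483) = -0.043, d' = -0.496
B: z(0.687) = 0.487, z(0.098) = -1.293, d' = 1.780
Δd' = d'_A − d'_B = -0.496 − 1.780 = -2.276
B has the higher sensitivity.

Δd-prime = -2.28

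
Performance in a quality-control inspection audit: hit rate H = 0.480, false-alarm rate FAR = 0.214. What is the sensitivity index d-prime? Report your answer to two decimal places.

z(H) = z(0.480) = -0.050
z(FA) = z(0.214) = -0.793
d' = z(H) − z(FA) = -0.050 − (-0.793) = 0.743

d-prime = 0.74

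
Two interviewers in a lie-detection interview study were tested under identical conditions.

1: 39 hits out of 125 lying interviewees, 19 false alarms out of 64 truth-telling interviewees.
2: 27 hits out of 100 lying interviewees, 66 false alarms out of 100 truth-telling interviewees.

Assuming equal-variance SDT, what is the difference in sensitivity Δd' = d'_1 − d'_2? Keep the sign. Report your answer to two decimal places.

1: z(0.3120) = -0.490, z(0.2969) = -0.533, d' = 0.043
2: z(0.2700) = -0.613, z(0.6600) = 0.412, d' = -1.025
Δd' = d'_1 − d'_2 = 0.043 − (-1.025) = 1.068
1 has the higher sensitivity.

Δd' = 1.07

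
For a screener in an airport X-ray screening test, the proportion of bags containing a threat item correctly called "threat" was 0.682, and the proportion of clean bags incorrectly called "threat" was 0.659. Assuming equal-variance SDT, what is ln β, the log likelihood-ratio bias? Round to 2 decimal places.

z(0.682) = 0.473, z(0.659) = 0.410
ln β = −½·[z(H)² − z(FA)²] = −0.5 × (0.224 − 0.168) = -0.028

ln β = -0.03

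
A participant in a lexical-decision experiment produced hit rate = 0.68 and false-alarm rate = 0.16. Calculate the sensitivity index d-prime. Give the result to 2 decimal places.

d-prime = 1.46

z(0.68) = 0.468, z(0.16) = -0.994
d' = z(H) − z(FA) = 0.468 − (-0.994) = 1.462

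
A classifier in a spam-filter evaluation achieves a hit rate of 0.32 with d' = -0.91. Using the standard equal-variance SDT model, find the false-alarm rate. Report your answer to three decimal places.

z(hit rate) = z(0.32) = -0.4677
z(FA) = z(H) − d' = -0.4677 − (-0.91) = 0.4423
false-alarm rate = Φ(0.4423) = 0.6709

false-alarm rate = 0.671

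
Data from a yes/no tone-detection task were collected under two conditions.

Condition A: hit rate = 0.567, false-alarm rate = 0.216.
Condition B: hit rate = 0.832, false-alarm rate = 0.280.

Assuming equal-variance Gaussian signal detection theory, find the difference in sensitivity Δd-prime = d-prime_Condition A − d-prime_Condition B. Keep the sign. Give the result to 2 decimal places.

Condition A: z(0.567) = 0.169, z(0.216) = -0.786, d' = 0.955
Condition B: z(0.832) = 0.962, z(0.280) = -0.583, d' = 1.545
Δd' = d'_Condition A − d'_Condition B = 0.955 − 1.545 = -0.590
Condition B has the higher sensitivity.

Δd-prime = -0.59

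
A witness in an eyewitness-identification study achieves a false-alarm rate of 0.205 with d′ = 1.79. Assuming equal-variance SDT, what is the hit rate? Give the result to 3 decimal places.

z(false-alarm rate) = z(0.205) = -0.8239
z(H) = z(FA) + d' = -0.8239 + 1.79 = 0.9661
hit rate = Φ(0.9661) = 0.8330

hit rate = 0.833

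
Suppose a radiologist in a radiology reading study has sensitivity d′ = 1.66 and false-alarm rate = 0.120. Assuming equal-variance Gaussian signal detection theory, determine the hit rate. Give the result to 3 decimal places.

z(false-alarm rate) = z(0.120) = -1.1750
z(H) = z(FA) + d' = -1.1750 + 1.66 = 0.4850
hit rate = Φ(0.4850) = 0.6862

hit rate = 0.686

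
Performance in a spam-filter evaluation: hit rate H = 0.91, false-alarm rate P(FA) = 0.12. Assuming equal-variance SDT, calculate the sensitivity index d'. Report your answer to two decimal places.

d' = 2.52

Φ⁻¹(H) = Φ⁻¹(0.91) = 1.3408
Φ⁻¹(FA) = Φ⁻¹(0.12) = -1.1750
d' = z(H) − z(FA) = 1.3408 − (-1.1750) = 2.5158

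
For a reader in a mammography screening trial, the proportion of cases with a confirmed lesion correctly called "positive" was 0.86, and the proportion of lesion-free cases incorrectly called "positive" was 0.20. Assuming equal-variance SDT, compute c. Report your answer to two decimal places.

c = -0.12

Φ⁻¹(H) = 1.080
Φ⁻¹(FA) = -0.842
c = −½·[z(H) + z(FA)] = −0.5 × (1.080 + (-0.842)) = -0.119
c < 0: the reader has a liberal response bias.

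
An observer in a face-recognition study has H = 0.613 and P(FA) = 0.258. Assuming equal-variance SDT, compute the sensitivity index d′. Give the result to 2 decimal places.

z(H) = z(0.613) = 0.287
z(FA) = z(0.258) = -0.650
d' = z(H) − z(FA) = 0.287 − (-0.650) = 0.937

d′ = 0.94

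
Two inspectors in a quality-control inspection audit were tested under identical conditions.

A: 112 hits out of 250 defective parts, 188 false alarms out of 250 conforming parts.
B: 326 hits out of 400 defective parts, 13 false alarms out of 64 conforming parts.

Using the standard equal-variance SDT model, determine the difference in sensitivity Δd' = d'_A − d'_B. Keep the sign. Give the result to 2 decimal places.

A: z(0.4480) = -0.131, z(0.7520) = 0.681, d' = -0.812
B: z(0.8150) = 0.896, z(0.2031) = -0.831, d' = 1.727
Δd' = d'_A − d'_B = -0.812 − 1.727 = -2.539
B has the higher sensitivity.

Δd' = -2.54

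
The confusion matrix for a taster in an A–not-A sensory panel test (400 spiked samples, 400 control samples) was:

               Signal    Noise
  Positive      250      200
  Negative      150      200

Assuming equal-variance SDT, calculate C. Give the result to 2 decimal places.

H = 250/400 = 0.6250
FA = 200/400 = 0.5000
z(H) = 0.319
z(FA) = 0.000
c = −½·[z(H) + z(FA)] = −0.5 × (0.319 + 0.000) = -0.1595
c < 0: the taster has a liberal response bias.

C = -0.16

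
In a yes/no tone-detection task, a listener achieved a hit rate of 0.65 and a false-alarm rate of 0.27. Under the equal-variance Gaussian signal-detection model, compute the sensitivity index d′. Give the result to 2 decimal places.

d′ = 1.00

Φ⁻¹(0.65) = 0.385, Φ⁻¹(0.27) = -0.613
d' = z(H) − z(FA) = 0.385 − (-0.613) = 0.998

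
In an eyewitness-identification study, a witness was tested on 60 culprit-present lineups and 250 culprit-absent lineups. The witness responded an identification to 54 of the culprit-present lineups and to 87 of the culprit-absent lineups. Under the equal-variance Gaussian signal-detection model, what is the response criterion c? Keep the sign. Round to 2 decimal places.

H = 54/60 = 0.9000
FA = 87/250 = 0.3480
z(0.9000) = 1.2816, z(0.3480) = -0.3907
c = −½·[z(H) + z(FA)] = −0.5 × (1.2816 + (-0.3907)) = -0.44545
c < 0: the witness has a liberal response bias.

c = -0.45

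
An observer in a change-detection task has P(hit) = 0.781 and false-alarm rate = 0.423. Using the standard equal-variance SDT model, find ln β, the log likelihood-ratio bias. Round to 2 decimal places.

ln β = -0.28

Φ⁻¹(H) = 0.776
Φ⁻¹(FA) = -0.194
ln β = −½·[z(H)² − z(FA)²] = −0.5 × (0.602 − 0.038) = -0.282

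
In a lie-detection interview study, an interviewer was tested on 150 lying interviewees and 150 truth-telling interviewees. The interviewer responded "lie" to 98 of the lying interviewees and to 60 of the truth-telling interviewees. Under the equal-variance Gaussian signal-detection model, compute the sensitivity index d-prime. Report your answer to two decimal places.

d-prime = 0.65

H = 98/150 = 0.6533
FA = 60/150 = 0.4000
z(H) = 0.394
z(FA) = -0.253
d' = z(H) − z(FA) = 0.394 − (-0.253) = 0.647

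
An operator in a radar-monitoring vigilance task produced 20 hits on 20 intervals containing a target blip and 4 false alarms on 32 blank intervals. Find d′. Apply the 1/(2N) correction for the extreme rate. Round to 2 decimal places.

The hit rate is 20/20 = 1, so apply the 1/(2N) correction: H → 1 − 1/(2·20) = 0.97500.
z(H) = z(0.97500) = 1.960
z(FA) = z(0.12500) = -1.150
d' = 1.960 − (-1.150) = 3.110

d′ = 3.11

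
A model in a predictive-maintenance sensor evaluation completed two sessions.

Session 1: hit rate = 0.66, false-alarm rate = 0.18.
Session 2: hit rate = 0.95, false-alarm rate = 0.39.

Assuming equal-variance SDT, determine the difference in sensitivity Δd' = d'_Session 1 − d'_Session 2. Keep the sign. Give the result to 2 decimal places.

Session 1: z(0.66) = 0.412, z(0.18) = -0.915, d' = 1.327
Session 2: z(0.95) = 1.645, z(0.39) = -0.279, d' = 1.924
Δd' = d'_Session 1 − d'_Session 2 = 1.327 − 1.924 = -0.597
Session 2 has the higher sensitivity.

Δd' = -0.60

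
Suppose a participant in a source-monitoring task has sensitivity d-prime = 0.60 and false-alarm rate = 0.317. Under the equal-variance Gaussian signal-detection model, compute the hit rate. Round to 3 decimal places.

z(false-alarm rate) = z(0.317) = -0.4761
z(H) = z(FA) + d' = -0.4761 + 0.60 = 0.1239
hit rate = Φ(0.1239) = 0.5493

hit rate = 0.549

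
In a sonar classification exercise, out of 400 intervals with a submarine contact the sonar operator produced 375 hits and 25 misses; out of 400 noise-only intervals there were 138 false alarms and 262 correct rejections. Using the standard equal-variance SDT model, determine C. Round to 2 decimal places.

H = 375/400 = 0.9375
FA = 138/400 = 0.3450
z(H) = z(0.9375) = 1.5341
z(FA) = z(0.3450) = -0.3989
c = −½·[z(H) + z(FA)] = −0.5 × (1.5341 + (-0.3989)) = -0.5676
c < 0: the sonar operator has a liberal response bias.

C = -0.57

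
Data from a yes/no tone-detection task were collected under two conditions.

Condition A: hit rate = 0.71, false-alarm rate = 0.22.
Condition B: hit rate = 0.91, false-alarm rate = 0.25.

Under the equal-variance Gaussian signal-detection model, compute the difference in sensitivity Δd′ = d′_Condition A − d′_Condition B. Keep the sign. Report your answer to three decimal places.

Δd′ = -0.690

Condition A: z(0.71) = 0.5534, z(0.22) = -0.7722, d' = 1.3256
Condition B: z(0.91) = 1.3408, z(0.25) = -0.6745, d' = 2.0153
Δd' = d'_Condition A − d'_Condition B = 1.3256 − 2.0153 = -0.6897
Condition B has the higher sensitivity.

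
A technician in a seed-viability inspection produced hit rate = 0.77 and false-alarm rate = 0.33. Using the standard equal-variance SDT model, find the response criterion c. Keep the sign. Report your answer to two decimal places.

c = -0.15

z(H) = 0.7388
z(FA) = -0.4399
c = −½·[z(H) + z(FA)] = −0.5 × (0.7388 + (-0.4399)) = -0.14945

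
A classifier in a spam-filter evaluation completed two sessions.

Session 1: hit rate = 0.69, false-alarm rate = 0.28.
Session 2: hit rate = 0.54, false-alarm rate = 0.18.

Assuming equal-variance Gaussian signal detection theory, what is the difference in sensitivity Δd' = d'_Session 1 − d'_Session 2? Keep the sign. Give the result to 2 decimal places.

Δd' = 0.06

Session 1: z(0.69) = 0.496, z(0.28) = -0.583, d' = 1.079
Session 2: z(0.54) = 0.100, z(0.18) = -0.915, d' = 1.015
Δd' = d'_Session 1 − d'_Session 2 = 1.079 − 1.015 = 0.064
Session 1 has the higher sensitivity.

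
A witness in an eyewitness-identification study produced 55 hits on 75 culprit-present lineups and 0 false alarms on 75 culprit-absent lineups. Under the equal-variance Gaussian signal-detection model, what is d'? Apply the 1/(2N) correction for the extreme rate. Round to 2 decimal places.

d' = 3.10

The false-alarm rate is 0/75 = 0, so apply the 1/(2N) correction: FA → 1/(2·75) = 0.00667.
z(H) = z(0.73333) = 0.623
z(FA) = z(0.00667) = -2.475
d' = 0.623 − (-2.475) = 3.098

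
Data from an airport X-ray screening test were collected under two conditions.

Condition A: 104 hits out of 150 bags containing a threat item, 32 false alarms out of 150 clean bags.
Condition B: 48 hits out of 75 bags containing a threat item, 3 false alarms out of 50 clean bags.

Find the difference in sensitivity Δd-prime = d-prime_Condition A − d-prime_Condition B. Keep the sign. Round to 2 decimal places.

Condition A: z(0.6933) = 0.505, z(0.2133) = -0.795, d' = 1.300
Condition B: z(0.6400) = 0.358, z(0.0600) = -1.555, d' = 1.913
Δd' = d'_Condition A − d'_Condition B = 1.300 − 1.913 = -0.613
Condition B has the higher sensitivity.

Δd-prime = -0.61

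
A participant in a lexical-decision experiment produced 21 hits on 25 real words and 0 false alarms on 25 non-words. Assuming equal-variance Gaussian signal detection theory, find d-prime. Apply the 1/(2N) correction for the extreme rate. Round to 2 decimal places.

The false-alarm rate is 0/25 = 0, so apply the 1/(2N) correction: FA → 1/(2·25) = 0.02000.
z(H) = z(0.84000) = 0.994
z(FA) = z(0.02000) = -2.054
d' = 0.994 − (-2.054) = 3.048

d-prime = 3.05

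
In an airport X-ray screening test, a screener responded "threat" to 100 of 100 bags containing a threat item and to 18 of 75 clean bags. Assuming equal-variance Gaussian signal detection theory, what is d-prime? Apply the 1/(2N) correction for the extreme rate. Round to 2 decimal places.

The hit rate is 100/100 = 1, so apply the 1/(2N) correction: H → 1 − 1/(2·100) = 0.99500.
z(H) = z(0.99500) = 2.576
z(FA) = z(0.24000) = -0.706
d' = 2.576 − (-0.706) = 3.282

d-prime = 3.28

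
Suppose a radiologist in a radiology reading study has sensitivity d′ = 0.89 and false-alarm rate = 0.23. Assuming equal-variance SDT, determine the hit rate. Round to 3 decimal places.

z(false-alarm rate) = z(0.23) = -0.7388
z(H) = z(FA) + d' = -0.7388 + 0.89 = 0.1512
hit rate = Φ(0.1512) = 0.5601

hit rate = 0.560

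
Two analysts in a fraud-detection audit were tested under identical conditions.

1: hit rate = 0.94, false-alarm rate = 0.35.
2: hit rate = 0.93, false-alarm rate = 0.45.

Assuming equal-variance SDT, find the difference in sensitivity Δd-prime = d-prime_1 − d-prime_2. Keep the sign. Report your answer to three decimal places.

1: z(0.94) = 1.5548, z(0.35) = -0.3853, d' = 1.9401
2: z(0.93) = 1.4758, z(0.45) = -0.1257, d' = 1.6015
Δd' = d'_1 − d'_2 = 1.9401 − 1.6015 = 0.3386
1 has the higher sensitivity.

Δd-prime = 0.339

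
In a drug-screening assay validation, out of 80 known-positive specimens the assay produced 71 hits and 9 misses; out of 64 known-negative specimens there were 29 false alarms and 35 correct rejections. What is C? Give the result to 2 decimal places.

C = -0.55

H = 71/80 = 0.8875
FA = 29/64 = 0.4531
z(0.8875) = 1.2133, z(0.4531) = -0.1178
c = −½·[z(H) + z(FA)] = −0.5 × (1.2133 + (-0.1178)) = -0.54775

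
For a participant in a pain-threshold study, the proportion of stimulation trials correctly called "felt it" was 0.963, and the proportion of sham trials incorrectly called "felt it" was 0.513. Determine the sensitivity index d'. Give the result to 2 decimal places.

z(H) = z(0.963) = 1.7866
z(FA) = z(0.513) = 0.0326
d' = z(H) − z(FA) = 1.7866 − 0.0326 = 1.7540

d' = 1.75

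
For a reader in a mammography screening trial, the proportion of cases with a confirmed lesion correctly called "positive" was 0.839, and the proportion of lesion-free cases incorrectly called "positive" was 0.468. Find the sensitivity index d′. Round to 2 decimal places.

d′ = 1.07

z(0.839) = 0.990, z(0.468) = -0.080
d' = z(H) − z(FA) = 0.990 − (-0.080) = 1.070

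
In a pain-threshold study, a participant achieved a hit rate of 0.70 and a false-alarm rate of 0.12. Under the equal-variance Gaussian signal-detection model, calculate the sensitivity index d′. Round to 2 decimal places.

z(H) = z(0.70) = 0.524
z(FA) = z(0.12) = -1.175
d' = z(H) − z(FA) = 0.524 − (-1.175) = 1.699

d′ = 1.70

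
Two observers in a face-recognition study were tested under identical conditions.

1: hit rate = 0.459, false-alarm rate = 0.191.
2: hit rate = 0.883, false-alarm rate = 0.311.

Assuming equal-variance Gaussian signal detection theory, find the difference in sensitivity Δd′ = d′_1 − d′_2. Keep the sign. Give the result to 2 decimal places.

Δd′ = -0.91

1: z(0.459) = -0.103, z(0.191) = -0.874, d' = 0.771
2: z(0.883) = 1.190, z(0.311) = -0.493, d' = 1.683
Δd' = d'_1 − d'_2 = 0.771 − 1.683 = -0.912
2 has the higher sensitivity.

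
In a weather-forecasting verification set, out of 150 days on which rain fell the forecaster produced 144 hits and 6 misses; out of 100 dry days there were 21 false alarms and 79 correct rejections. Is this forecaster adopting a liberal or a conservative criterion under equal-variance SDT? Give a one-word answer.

liberal

z(H) = 1.751, z(FA) = -0.806
c = −½·(z(H) + z(FA)) = -0.4725
c < 0 → liberal criterion (biased toward responding “yes”).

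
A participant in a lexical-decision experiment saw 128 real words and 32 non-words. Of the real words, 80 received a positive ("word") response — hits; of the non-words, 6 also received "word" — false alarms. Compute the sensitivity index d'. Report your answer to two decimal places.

H = 80/128 = 0.6250
FA = 6/32 = 0.1875
Φ⁻¹(0.6250) = 0.319, Φ⁻¹(0.1875) = -0.887
d' = z(H) − z(FA) = 0.319 − (-0.887) = 1.206

d' = 1.21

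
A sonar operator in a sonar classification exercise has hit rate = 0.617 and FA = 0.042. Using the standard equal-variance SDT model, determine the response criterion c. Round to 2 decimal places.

z(H) = z(0.617) = 0.298
z(FA) = z(0.042) = -1.728
c = −½·[z(H) + z(FA)] = −0.5 × (0.298 + (-1.728)) = 0.715

c = 0.72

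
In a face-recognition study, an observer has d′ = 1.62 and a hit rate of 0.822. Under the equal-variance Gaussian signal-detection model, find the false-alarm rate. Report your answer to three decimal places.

false-alarm rate = 0.243

z(hit rate) = z(0.822) = 0.9230
z(FA) = z(H) − d' = 0.9230 − 1.62 = -0.6970
false-alarm rate = Φ(-0.6970) = 0.2429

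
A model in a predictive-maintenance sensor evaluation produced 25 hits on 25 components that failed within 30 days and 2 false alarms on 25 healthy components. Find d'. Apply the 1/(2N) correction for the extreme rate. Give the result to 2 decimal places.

The hit rate is 25/25 = 1, so apply the 1/(2N) correction: H → 1 − 1/(2·25) = 0.98000.
z(H) = z(0.98000) = 2.054
z(FA) = z(0.08000) = -1.405
d' = 2.054 − (-1.405) = 3.459

d' = 3.46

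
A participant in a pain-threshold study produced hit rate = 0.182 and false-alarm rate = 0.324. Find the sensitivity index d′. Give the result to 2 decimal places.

z(0.182) = -0.908, z(0.324) = -0.457
d' = z(H) − z(FA) = -0.908 − (-0.457) = -0.451

d′ = -0.45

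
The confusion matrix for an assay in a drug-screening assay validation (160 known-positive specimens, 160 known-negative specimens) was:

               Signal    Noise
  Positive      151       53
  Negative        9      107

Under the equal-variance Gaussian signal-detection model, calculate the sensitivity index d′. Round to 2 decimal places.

d′ = 2.02

H = 151/160 = 0.9437
FA = 53/160 = 0.3312
Φ⁻¹(H) = 1.5866
Φ⁻¹(FA) = -0.4366
d' = z(H) − z(FA) = 1.5866 − (-0.4366) = 2.0232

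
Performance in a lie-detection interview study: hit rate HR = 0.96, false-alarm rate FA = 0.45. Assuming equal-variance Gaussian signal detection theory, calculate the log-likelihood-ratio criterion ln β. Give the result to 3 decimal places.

ln β = -1.525

Φ⁻¹(H) = Φ⁻¹(0.96) = 1.7507
Φ⁻¹(FA) = Φ⁻¹(0.45) = -0.1257
ln β = −½·[z(H)² − z(FA)²] = −0.5 × (3.0650 − 0.0158) = -1.5246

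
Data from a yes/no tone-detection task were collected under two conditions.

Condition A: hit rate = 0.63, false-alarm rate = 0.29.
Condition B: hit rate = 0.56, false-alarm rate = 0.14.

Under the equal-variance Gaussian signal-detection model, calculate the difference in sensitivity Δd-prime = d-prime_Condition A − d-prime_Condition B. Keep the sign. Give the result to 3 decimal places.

Δd-prime = -0.346

Condition A: z(0.63) = 0.3319, z(0.29) = -0.5534, d' = 0.8853
Condition B: z(0.56) = 0.1510, z(0.14) = -1.0803, d' = 1.2313
Δd' = d'_Condition A − d'_Condition B = 0.8853 − 1.2313 = -0.3460
Condition B has the higher sensitivity.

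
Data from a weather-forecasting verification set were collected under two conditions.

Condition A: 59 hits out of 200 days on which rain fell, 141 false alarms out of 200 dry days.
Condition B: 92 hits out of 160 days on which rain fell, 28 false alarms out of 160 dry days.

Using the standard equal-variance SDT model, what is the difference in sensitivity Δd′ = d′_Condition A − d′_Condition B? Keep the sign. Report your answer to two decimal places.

Condition A: z(0.2950) = -0.539, z(0.7050) = 0.539, d' = -1.078
Condition B: z(0.5750) = 0.189, z(0.1750) = -0.935, d' = 1.124
Δd' = d'_Condition A − d'_Condition B = -1.078 − 1.124 = -2.202
Condition B has the higher sensitivity.

Δd′ = -2.20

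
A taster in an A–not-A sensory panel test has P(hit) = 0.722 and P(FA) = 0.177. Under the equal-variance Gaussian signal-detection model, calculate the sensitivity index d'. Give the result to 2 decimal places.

d' = 1.52

z(H) = z(0.722) = 0.589
z(FA) = z(0.177) = -0.927
d' = z(H) − z(FA) = 0.589 − (-0.927) = 1.516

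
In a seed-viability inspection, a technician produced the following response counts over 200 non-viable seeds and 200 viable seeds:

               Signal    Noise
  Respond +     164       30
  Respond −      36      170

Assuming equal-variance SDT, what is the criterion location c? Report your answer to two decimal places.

c = 0.06

H = 164/200 = 0.8200
FA = 30/200 = 0.1500
z(0.8200) = 0.9154, z(0.1500) = -1.0364
c = −½·[z(H) + z(FA)] = −0.5 × (0.9154 + (-1.0364)) = 0.0605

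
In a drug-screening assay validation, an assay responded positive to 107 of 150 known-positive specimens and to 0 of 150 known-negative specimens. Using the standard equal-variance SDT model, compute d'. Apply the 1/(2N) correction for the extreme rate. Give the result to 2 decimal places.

The false-alarm rate is 0/150 = 0, so apply the 1/(2N) correction: FA → 1/(2·150) = 0.00333.
z(H) = z(0.71333) = 0.563
z(FA) = z(0.00333) = -2.713
d' = 0.563 − (-2.713) = 3.276

d' = 3.28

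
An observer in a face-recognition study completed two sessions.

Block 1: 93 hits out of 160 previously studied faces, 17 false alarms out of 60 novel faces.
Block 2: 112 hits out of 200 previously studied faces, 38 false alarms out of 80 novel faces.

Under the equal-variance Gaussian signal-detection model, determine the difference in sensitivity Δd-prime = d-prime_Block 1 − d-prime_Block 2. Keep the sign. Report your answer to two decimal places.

Δd-prime = 0.56

Block 1: z(0.5813) = 0.205, z(0.2833) = -0.573, d' = 0.778
Block 2: z(0.5600) = 0.151, z(0.4750) = -0.063, d' = 0.214
Δd' = d'_Block 1 − d'_Block 2 = 0.778 − 0.214 = 0.564
Block 1 has the higher sensitivity.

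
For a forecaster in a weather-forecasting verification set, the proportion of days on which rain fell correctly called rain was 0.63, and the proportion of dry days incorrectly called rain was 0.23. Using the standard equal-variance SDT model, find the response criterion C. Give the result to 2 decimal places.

Φ⁻¹(H) = Φ⁻¹(0.63) = 0.3319
Φ⁻¹(FA) = Φ⁻¹(0.23) = -0.7388
c = −½·[z(H) + z(FA)] = −0.5 × (0.3319 + (-0.7388)) = 0.20345
c > 0: the forecaster has a conservative response bias.

C = 0.20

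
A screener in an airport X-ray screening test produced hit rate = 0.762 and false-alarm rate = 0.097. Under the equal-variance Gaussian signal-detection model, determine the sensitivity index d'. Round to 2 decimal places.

d' = 2.01

Φ⁻¹(H) = Φ⁻¹(0.762) = 0.713
Φ⁻¹(FA) = Φ⁻¹(0.097) = -1.299
d' = z(H) − z(FA) = 0.713 − (-1.299) = 2.012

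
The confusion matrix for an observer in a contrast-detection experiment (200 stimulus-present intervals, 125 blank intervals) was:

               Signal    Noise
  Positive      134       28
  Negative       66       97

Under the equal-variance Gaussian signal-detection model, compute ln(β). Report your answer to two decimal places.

H = 134/200 = 0.6700
FA = 28/125 = 0.2240
z(H) = 0.440
z(FA) = -0.759
ln β = −½·[z(H)² − z(FA)²] = −0.5 × (0.194 − 0.576) = 0.191

ln β = 0.19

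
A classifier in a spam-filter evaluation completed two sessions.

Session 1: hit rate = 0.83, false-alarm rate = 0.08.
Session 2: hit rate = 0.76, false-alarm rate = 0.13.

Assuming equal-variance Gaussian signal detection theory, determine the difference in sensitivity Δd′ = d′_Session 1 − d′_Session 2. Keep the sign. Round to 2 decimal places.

Δd′ = 0.53

Session 1: z(0.83) = 0.954, z(0.08) = -1.405, d' = 2.359
Session 2: z(0.76) = 0.706, z(0.13) = -1.126, d' = 1.832
Δd' = d'_Session 1 − d'_Session 2 = 2.359 − 1.832 = 0.527
Session 1 has the higher sensitivity.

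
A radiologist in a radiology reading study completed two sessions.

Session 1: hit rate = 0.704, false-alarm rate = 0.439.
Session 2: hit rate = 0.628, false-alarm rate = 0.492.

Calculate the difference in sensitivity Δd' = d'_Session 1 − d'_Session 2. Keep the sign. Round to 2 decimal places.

Δd' = 0.34

Session 1: z(0.704) = 0.536, z(0.439) = -0.154, d' = 0.690
Session 2: z(0.628) = 0.327, z(0.492) = -0.020, d' = 0.347
Δd' = d'_Session 1 − d'_Session 2 = 0.690 − 0.347 = 0.343
Session 1 has the higher sensitivity.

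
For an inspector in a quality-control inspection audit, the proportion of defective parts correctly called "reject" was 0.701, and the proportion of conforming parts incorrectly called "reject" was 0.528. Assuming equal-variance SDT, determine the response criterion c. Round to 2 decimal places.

c = -0.30

z(H) = 0.5273
z(FA) = 0.0702
c = −½·[z(H) + z(FA)] = −0.5 × (0.5273 + 0.0702) = -0.29875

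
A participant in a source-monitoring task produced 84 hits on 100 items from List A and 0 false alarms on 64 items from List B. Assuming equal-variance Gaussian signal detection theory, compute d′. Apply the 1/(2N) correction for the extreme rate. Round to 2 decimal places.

The false-alarm rate is 0/64 = 0, so apply the 1/(2N) correction: FA → 1/(2·64) = 0.00781.
z(H) = z(0.84000) = 0.994
z(FA) = z(0.00781) = -2.418
d' = 0.994 − (-2.418) = 3.412

d′ = 3.41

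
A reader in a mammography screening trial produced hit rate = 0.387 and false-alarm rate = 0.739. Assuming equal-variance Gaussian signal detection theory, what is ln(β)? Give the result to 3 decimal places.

ln β = 0.164

z(H) = z(0.387) = -0.2871
z(FA) = z(0.739) = 0.6403
ln β = −½·[z(H)² − z(FA)²] = −0.5 × (0.0824 − 0.4100) = 0.1638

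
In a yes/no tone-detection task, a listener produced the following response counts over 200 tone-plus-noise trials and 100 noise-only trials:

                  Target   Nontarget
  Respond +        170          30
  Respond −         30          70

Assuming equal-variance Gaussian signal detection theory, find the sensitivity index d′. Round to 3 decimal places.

H = 170/200 = 0.8500
FA = 30/100 = 0.3000
Φ⁻¹(0.8500) = 1.0364, Φ⁻¹(0.3000) = -0.5244
d' = z(H) − z(FA) = 1.0364 − (-0.5244) = 1.5608

d′ = 1.561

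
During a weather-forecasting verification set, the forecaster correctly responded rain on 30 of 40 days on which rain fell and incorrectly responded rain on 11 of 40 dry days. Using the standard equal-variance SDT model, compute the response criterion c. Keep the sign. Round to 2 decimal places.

H = 30/40 = 0.7500
FA = 11/40 = 0.2750
z(0.7500) = 0.6745, z(0.2750) = -0.5978
c = −½·[z(H) + z(FA)] = −0.5 × (0.6745 + (-0.5978)) = -0.03835
c < 0: the forecaster has a liberal response bias.

c = -0.04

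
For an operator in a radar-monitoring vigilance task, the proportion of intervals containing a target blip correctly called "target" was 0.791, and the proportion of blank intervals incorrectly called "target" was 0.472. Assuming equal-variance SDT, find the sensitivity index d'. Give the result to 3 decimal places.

Φ⁻¹(0.791) = 0.8099, Φ⁻¹(0.472) = -0.0702
d' = z(H) − z(FA) = 0.8099 − (-0.0702) = 0.8801

d' = 0.880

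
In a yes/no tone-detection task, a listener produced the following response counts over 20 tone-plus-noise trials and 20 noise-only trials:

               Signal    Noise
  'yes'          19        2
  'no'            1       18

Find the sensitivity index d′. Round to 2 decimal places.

d′ = 2.93

H = 19/20 = 0.9500
FA = 2/20 = 0.1000
Φ⁻¹(0.9500) = 1.645, Φ⁻¹(0.1000) = -1.282
d' = z(H) − z(FA) = 1.645 − (-1.282) = 2.927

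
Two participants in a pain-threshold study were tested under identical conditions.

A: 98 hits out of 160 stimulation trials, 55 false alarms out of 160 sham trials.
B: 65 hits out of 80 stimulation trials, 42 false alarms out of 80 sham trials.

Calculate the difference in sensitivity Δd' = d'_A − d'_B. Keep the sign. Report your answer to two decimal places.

Δd' = -0.14

A: z(0.6125) = 0.286, z(0.3438) = -0.402, d' = 0.688
B: z(0.8125) = 0.887, z(0.5250) = 0.063, d' = 0.824
Δd' = d'_A − d'_B = 0.688 − 0.824 = -0.136
B has the higher sensitivity.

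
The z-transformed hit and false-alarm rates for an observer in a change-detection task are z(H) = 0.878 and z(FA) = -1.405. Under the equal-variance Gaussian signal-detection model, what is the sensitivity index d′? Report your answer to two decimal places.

d′ = 2.28

d' = z(H) − z(FA) = 0.878 − (-1.405) = 2.283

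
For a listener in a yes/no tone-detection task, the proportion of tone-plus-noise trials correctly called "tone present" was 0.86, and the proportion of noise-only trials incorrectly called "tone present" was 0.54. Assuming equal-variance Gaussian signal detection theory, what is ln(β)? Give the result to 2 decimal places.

z(H) = 1.080
z(FA) = 0.100
ln β = −½·[z(H)² − z(FA)²] = −0.5 × (1.166 − 0.010) = -0.578

ln β = -0.58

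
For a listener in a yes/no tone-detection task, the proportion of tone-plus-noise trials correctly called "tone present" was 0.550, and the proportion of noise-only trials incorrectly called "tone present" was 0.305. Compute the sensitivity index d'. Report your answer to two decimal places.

Φ⁻¹(H) = 0.126
Φ⁻¹(FA) = -0.510
d' = z(H) − z(FA) = 0.126 − (-0.510) = 0.636

d' = 0.64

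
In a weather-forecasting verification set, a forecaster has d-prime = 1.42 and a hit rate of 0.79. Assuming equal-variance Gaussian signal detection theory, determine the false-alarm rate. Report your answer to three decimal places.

z(hit rate) = z(0.79) = 0.8064
z(FA) = z(H) − d' = 0.8064 − 1.42 = -0.6136
false-alarm rate = Φ(-0.6136) = 0.2697

false-alarm rate = 0.270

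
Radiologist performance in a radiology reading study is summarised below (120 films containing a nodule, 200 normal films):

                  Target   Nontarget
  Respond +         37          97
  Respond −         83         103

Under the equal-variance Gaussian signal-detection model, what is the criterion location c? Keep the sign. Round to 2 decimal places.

H = 37/120 = 0.3083
FA = 97/200 = 0.4850
Φ⁻¹(H) = Φ⁻¹(0.3083) = -0.501
Φ⁻¹(FA) = Φ⁻¹(0.4850) = -0.038
c = −½·[z(H) + z(FA)] = −0.5 × (-0.501 + (-0.038)) = 0.2695

c = 0.27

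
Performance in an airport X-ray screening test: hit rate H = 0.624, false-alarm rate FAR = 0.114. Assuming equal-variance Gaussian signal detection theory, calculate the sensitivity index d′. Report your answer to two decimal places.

d′ = 1.52

Φ⁻¹(H) = 0.316
Φ⁻¹(FA) = -1.206
d' = z(H) − z(FA) = 0.316 − (-1.206) = 1.522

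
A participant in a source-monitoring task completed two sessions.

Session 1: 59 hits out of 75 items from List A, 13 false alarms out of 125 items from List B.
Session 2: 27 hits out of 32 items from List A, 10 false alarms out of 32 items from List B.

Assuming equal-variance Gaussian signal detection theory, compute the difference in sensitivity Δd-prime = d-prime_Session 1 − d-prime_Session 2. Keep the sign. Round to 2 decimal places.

Session 1: z(0.7867) = 0.795, z(0.1040) = -1.259, d' = 2.054
Session 2: z(0.8438) = 1.010, z(0.3125) = -0.489, d' = 1.499
Δd' = d'_Session 1 − d'_Session 2 = 2.054 − 1.499 = 0.555
Session 1 has the higher sensitivity.

Δd-prime = 0.56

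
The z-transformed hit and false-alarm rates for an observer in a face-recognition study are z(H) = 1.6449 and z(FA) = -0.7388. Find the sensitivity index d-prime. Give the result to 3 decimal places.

d' = z(H) − z(FA) = 1.6449 − (-0.7388) = 2.3837

d-prime = 2.384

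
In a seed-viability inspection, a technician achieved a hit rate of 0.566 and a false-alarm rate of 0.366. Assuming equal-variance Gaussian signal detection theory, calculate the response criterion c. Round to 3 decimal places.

z(0.566) = 0.1662, z(0.366) = -0.3425
c = −½·[z(H) + z(FA)] = −0.5 × (0.1662 + (-0.3425)) = 0.08815

c = 0.088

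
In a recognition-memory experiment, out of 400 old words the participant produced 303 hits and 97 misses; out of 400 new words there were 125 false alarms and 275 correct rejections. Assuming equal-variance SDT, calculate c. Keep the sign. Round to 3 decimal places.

H = 303/400 = 0.7575
FA = 125/400 = 0.3125
z(H) = z(0.7575) = 0.6983
z(FA) = z(0.3125) = -0.4888
c = −½·[z(H) + z(FA)] = −0.5 × (0.6983 + (-0.4888)) = -0.10475

c = -0.105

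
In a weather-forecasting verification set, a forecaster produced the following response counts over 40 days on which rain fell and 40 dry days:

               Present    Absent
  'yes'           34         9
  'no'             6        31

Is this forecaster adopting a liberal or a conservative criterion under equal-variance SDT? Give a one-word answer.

z(H) = 1.036, z(FA) = -0.755
c = −½·(z(H) + z(FA)) = -0.1405
c < 0 → liberal criterion (biased toward responding “yes”).

liberal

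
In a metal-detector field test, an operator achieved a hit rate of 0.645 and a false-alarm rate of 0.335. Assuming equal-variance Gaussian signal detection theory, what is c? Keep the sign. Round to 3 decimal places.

z(H) = z(0.645) = 0.3719
z(FA) = z(0.335) = -0.4261
c = −½·[z(H) + z(FA)] = −0.5 × (0.3719 + (-0.4261)) = 0.0271

c = 0.027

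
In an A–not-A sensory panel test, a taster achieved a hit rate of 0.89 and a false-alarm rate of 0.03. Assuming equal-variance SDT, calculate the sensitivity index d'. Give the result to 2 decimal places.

z(H) = z(0.89) = 1.2265
z(FA) = z(0.03) = -1.8808
d' = z(H) − z(FA) = 1.2265 − (-1.8808) = 3.1073

d' = 3.11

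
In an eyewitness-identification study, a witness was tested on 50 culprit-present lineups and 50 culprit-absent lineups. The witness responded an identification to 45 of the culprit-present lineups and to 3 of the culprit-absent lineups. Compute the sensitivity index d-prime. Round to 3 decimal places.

H = 45/50 = 0.9000
FA = 3/50 = 0.0600
Φ⁻¹(0.9000) = 1.2816, Φ⁻¹(0.0600) = -1.5548
d' = z(H) − z(FA) = 1.2816 − (-1.5548) = 2.8364

d-prime = 2.836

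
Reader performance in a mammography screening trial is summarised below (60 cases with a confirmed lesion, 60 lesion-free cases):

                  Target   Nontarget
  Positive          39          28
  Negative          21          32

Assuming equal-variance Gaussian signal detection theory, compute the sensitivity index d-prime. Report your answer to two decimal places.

d-prime = 0.47

H = 39/60 = 0.6500
FA = 28/60 = 0.4667
Φ⁻¹(0.6500) = 0.3853, Φ⁻¹(0.4667) = -0.0836
d' = z(H) − z(FA) = 0.3853 − (-0.0836) = 0.4689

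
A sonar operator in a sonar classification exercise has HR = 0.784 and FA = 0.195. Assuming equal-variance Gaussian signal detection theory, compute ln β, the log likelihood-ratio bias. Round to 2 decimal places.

z(0.784) = 0.786, z(0.195) = -0.860
ln β = −½·[z(H)² − z(FA)²] = −0.5 × (0.618 − 0.740) = 0.061

ln β = 0.06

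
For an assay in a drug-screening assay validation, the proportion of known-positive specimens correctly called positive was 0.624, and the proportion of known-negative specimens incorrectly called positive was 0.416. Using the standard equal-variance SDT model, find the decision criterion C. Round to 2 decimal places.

C = -0.05

z(0.624) = 0.316, z(0.416) = -0.212
c = −½·[z(H) + z(FA)] = −0.5 × (0.316 + (-0.212)) = -0.052
c < 0: the assay has a liberal response bias.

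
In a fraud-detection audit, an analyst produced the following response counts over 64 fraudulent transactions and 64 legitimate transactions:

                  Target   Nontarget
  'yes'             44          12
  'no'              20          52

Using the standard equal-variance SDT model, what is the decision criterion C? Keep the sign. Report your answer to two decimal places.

C = 0.20

H = 44/64 = 0.6875
FA = 12/64 = 0.1875
z(H) = 0.489
z(FA) = -0.887
c = −½·[z(H) + z(FA)] = −0.5 × (0.489 + (-0.887)) = 0.199
c > 0: the analyst has a conservative response bias.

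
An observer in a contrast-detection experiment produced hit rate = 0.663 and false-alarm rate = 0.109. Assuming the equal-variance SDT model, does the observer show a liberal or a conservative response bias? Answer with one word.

conservative

z(H) = 0.421, z(FA) = -1.232
c = −½·(z(H) + z(FA)) = 0.4055
c > 0 → conservative criterion (biased toward responding “no”).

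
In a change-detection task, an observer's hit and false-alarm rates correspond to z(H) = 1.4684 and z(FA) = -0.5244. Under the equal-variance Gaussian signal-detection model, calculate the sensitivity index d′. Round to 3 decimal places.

d' = z(H) − z(FA) = 1.4684 − (-0.5244) = 1.9928

d′ = 1.993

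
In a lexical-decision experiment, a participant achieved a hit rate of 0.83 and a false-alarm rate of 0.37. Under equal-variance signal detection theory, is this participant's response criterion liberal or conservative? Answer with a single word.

liberal

z(H) = 0.954, z(FA) = -0.332
c = −½·(z(H) + z(FA)) = -0.311
c < 0 → liberal criterion (biased toward responding “yes”).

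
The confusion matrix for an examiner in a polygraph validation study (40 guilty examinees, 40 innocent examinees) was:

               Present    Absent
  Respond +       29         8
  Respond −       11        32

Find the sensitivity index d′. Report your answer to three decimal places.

d′ = 1.439

H = 29/40 = 0.7250
FA = 8/40 = 0.2000
z(H) = 0.5978
z(FA) = -0.8416
d' = z(H) − z(FA) = 0.5978 − (-0.8416) = 1.4394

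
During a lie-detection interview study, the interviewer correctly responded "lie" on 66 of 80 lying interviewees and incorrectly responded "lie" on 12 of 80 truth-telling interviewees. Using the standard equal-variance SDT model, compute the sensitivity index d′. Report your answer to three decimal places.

H = 66/80 = 0.8250
FA = 12/80 = 0.1500
z(H) = z(0.8250) = 0.9346
z(FA) = z(0.1500) = -1.0364
d' = z(H) − z(FA) = 0.9346 − (-1.0364) = 1.9710

d′ = 1.971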